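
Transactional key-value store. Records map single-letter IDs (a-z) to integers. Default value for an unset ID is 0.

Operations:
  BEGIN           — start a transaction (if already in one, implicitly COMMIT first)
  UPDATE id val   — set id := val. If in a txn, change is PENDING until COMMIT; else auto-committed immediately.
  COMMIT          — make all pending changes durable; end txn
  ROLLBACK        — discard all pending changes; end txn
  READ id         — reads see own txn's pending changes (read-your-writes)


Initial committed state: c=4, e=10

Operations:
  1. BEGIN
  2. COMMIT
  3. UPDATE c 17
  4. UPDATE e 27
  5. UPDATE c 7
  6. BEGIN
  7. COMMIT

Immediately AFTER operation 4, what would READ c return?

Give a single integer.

Answer: 17

Derivation:
Initial committed: {c=4, e=10}
Op 1: BEGIN: in_txn=True, pending={}
Op 2: COMMIT: merged [] into committed; committed now {c=4, e=10}
Op 3: UPDATE c=17 (auto-commit; committed c=17)
Op 4: UPDATE e=27 (auto-commit; committed e=27)
After op 4: visible(c) = 17 (pending={}, committed={c=17, e=27})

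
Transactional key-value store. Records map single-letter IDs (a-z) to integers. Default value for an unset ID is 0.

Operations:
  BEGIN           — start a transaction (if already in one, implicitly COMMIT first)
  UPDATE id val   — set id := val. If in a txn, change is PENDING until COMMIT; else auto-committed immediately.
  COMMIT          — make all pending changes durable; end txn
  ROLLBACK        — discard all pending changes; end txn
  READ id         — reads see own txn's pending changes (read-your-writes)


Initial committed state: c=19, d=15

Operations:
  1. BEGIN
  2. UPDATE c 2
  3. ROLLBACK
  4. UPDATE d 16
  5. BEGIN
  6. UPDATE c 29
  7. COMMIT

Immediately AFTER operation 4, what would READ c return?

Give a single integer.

Initial committed: {c=19, d=15}
Op 1: BEGIN: in_txn=True, pending={}
Op 2: UPDATE c=2 (pending; pending now {c=2})
Op 3: ROLLBACK: discarded pending ['c']; in_txn=False
Op 4: UPDATE d=16 (auto-commit; committed d=16)
After op 4: visible(c) = 19 (pending={}, committed={c=19, d=16})

Answer: 19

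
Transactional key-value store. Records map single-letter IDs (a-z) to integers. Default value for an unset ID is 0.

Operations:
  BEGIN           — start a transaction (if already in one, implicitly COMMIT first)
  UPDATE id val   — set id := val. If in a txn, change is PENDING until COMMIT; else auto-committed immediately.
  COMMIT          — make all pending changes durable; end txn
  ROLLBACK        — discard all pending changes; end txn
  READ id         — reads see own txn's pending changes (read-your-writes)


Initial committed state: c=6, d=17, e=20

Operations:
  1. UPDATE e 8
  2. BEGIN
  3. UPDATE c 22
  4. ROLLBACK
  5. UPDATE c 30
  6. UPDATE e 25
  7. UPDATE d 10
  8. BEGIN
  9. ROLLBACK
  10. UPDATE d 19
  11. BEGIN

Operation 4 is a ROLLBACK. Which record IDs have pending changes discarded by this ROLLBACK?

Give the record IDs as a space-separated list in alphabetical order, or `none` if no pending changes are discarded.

Initial committed: {c=6, d=17, e=20}
Op 1: UPDATE e=8 (auto-commit; committed e=8)
Op 2: BEGIN: in_txn=True, pending={}
Op 3: UPDATE c=22 (pending; pending now {c=22})
Op 4: ROLLBACK: discarded pending ['c']; in_txn=False
Op 5: UPDATE c=30 (auto-commit; committed c=30)
Op 6: UPDATE e=25 (auto-commit; committed e=25)
Op 7: UPDATE d=10 (auto-commit; committed d=10)
Op 8: BEGIN: in_txn=True, pending={}
Op 9: ROLLBACK: discarded pending []; in_txn=False
Op 10: UPDATE d=19 (auto-commit; committed d=19)
Op 11: BEGIN: in_txn=True, pending={}
ROLLBACK at op 4 discards: ['c']

Answer: c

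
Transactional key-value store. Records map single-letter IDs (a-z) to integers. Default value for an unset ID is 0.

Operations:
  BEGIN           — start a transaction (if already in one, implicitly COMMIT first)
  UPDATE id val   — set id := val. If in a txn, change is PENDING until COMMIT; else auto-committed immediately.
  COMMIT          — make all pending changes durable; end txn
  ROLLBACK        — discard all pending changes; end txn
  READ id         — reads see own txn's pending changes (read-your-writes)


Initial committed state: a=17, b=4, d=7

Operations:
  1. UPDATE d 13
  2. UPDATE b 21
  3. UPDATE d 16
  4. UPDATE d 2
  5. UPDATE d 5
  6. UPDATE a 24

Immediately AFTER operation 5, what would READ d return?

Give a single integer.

Answer: 5

Derivation:
Initial committed: {a=17, b=4, d=7}
Op 1: UPDATE d=13 (auto-commit; committed d=13)
Op 2: UPDATE b=21 (auto-commit; committed b=21)
Op 3: UPDATE d=16 (auto-commit; committed d=16)
Op 4: UPDATE d=2 (auto-commit; committed d=2)
Op 5: UPDATE d=5 (auto-commit; committed d=5)
After op 5: visible(d) = 5 (pending={}, committed={a=17, b=21, d=5})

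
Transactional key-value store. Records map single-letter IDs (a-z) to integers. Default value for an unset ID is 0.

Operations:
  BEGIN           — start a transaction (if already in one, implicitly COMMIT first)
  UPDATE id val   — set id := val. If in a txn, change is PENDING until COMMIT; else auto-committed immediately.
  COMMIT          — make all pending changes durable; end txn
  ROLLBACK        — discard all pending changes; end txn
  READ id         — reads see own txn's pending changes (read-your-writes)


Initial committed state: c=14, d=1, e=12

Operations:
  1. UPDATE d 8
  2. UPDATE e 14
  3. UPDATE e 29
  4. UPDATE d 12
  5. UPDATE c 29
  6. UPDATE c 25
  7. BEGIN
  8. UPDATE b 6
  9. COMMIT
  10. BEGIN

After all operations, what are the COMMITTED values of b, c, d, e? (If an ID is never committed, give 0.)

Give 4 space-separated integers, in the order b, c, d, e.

Answer: 6 25 12 29

Derivation:
Initial committed: {c=14, d=1, e=12}
Op 1: UPDATE d=8 (auto-commit; committed d=8)
Op 2: UPDATE e=14 (auto-commit; committed e=14)
Op 3: UPDATE e=29 (auto-commit; committed e=29)
Op 4: UPDATE d=12 (auto-commit; committed d=12)
Op 5: UPDATE c=29 (auto-commit; committed c=29)
Op 6: UPDATE c=25 (auto-commit; committed c=25)
Op 7: BEGIN: in_txn=True, pending={}
Op 8: UPDATE b=6 (pending; pending now {b=6})
Op 9: COMMIT: merged ['b'] into committed; committed now {b=6, c=25, d=12, e=29}
Op 10: BEGIN: in_txn=True, pending={}
Final committed: {b=6, c=25, d=12, e=29}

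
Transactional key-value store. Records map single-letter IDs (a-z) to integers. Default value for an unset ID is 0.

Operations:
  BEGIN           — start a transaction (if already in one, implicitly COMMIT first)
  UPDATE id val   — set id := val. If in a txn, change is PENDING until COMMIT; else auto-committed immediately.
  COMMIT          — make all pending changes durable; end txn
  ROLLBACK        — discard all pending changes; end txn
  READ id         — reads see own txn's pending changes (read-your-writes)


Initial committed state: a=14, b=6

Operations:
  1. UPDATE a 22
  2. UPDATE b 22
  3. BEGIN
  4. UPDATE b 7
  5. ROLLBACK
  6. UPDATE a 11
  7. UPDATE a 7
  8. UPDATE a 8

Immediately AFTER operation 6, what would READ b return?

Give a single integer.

Answer: 22

Derivation:
Initial committed: {a=14, b=6}
Op 1: UPDATE a=22 (auto-commit; committed a=22)
Op 2: UPDATE b=22 (auto-commit; committed b=22)
Op 3: BEGIN: in_txn=True, pending={}
Op 4: UPDATE b=7 (pending; pending now {b=7})
Op 5: ROLLBACK: discarded pending ['b']; in_txn=False
Op 6: UPDATE a=11 (auto-commit; committed a=11)
After op 6: visible(b) = 22 (pending={}, committed={a=11, b=22})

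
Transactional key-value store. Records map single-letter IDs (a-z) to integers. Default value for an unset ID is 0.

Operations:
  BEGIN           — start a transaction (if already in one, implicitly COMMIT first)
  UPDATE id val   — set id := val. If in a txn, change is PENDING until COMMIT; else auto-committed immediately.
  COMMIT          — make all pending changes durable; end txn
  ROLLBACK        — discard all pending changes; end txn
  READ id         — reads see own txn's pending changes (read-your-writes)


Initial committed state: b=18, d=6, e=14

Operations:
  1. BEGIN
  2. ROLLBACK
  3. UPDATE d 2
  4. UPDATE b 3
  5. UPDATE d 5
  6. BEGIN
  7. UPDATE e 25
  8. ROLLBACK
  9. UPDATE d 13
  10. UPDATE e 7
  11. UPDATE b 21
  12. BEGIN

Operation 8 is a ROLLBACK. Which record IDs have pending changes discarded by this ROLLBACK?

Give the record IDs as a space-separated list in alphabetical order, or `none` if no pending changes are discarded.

Answer: e

Derivation:
Initial committed: {b=18, d=6, e=14}
Op 1: BEGIN: in_txn=True, pending={}
Op 2: ROLLBACK: discarded pending []; in_txn=False
Op 3: UPDATE d=2 (auto-commit; committed d=2)
Op 4: UPDATE b=3 (auto-commit; committed b=3)
Op 5: UPDATE d=5 (auto-commit; committed d=5)
Op 6: BEGIN: in_txn=True, pending={}
Op 7: UPDATE e=25 (pending; pending now {e=25})
Op 8: ROLLBACK: discarded pending ['e']; in_txn=False
Op 9: UPDATE d=13 (auto-commit; committed d=13)
Op 10: UPDATE e=7 (auto-commit; committed e=7)
Op 11: UPDATE b=21 (auto-commit; committed b=21)
Op 12: BEGIN: in_txn=True, pending={}
ROLLBACK at op 8 discards: ['e']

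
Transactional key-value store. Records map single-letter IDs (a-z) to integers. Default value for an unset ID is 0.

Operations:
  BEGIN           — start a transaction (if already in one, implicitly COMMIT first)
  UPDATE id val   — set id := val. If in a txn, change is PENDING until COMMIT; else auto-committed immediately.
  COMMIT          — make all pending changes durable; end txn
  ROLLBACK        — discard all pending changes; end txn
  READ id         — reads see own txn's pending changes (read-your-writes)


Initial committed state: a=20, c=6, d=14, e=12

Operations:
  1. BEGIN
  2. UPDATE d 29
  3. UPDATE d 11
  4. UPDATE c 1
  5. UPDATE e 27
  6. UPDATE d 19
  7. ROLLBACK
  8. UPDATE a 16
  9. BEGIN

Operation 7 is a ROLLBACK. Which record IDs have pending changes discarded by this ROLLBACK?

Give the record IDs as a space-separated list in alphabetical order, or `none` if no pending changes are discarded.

Initial committed: {a=20, c=6, d=14, e=12}
Op 1: BEGIN: in_txn=True, pending={}
Op 2: UPDATE d=29 (pending; pending now {d=29})
Op 3: UPDATE d=11 (pending; pending now {d=11})
Op 4: UPDATE c=1 (pending; pending now {c=1, d=11})
Op 5: UPDATE e=27 (pending; pending now {c=1, d=11, e=27})
Op 6: UPDATE d=19 (pending; pending now {c=1, d=19, e=27})
Op 7: ROLLBACK: discarded pending ['c', 'd', 'e']; in_txn=False
Op 8: UPDATE a=16 (auto-commit; committed a=16)
Op 9: BEGIN: in_txn=True, pending={}
ROLLBACK at op 7 discards: ['c', 'd', 'e']

Answer: c d e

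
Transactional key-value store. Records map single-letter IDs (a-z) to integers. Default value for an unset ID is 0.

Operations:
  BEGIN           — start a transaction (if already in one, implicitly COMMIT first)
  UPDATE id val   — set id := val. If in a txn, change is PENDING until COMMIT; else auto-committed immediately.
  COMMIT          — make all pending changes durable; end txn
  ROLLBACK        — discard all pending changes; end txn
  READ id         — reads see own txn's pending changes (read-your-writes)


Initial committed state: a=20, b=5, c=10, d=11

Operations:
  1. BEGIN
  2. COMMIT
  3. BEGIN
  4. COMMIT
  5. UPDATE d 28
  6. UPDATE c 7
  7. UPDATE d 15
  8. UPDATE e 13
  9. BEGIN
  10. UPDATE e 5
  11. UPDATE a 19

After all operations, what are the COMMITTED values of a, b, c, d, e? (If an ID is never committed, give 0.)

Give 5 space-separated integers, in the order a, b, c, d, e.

Initial committed: {a=20, b=5, c=10, d=11}
Op 1: BEGIN: in_txn=True, pending={}
Op 2: COMMIT: merged [] into committed; committed now {a=20, b=5, c=10, d=11}
Op 3: BEGIN: in_txn=True, pending={}
Op 4: COMMIT: merged [] into committed; committed now {a=20, b=5, c=10, d=11}
Op 5: UPDATE d=28 (auto-commit; committed d=28)
Op 6: UPDATE c=7 (auto-commit; committed c=7)
Op 7: UPDATE d=15 (auto-commit; committed d=15)
Op 8: UPDATE e=13 (auto-commit; committed e=13)
Op 9: BEGIN: in_txn=True, pending={}
Op 10: UPDATE e=5 (pending; pending now {e=5})
Op 11: UPDATE a=19 (pending; pending now {a=19, e=5})
Final committed: {a=20, b=5, c=7, d=15, e=13}

Answer: 20 5 7 15 13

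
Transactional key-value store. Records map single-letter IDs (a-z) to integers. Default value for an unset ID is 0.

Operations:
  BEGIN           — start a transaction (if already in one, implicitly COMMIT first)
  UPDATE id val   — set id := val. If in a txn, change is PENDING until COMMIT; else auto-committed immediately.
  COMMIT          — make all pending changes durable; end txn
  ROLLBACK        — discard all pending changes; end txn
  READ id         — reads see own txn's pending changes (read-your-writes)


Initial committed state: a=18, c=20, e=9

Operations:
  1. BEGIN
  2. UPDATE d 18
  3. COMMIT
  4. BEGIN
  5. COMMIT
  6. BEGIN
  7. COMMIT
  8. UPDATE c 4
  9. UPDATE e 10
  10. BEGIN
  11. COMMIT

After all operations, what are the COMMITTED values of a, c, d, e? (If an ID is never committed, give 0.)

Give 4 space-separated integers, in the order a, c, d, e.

Initial committed: {a=18, c=20, e=9}
Op 1: BEGIN: in_txn=True, pending={}
Op 2: UPDATE d=18 (pending; pending now {d=18})
Op 3: COMMIT: merged ['d'] into committed; committed now {a=18, c=20, d=18, e=9}
Op 4: BEGIN: in_txn=True, pending={}
Op 5: COMMIT: merged [] into committed; committed now {a=18, c=20, d=18, e=9}
Op 6: BEGIN: in_txn=True, pending={}
Op 7: COMMIT: merged [] into committed; committed now {a=18, c=20, d=18, e=9}
Op 8: UPDATE c=4 (auto-commit; committed c=4)
Op 9: UPDATE e=10 (auto-commit; committed e=10)
Op 10: BEGIN: in_txn=True, pending={}
Op 11: COMMIT: merged [] into committed; committed now {a=18, c=4, d=18, e=10}
Final committed: {a=18, c=4, d=18, e=10}

Answer: 18 4 18 10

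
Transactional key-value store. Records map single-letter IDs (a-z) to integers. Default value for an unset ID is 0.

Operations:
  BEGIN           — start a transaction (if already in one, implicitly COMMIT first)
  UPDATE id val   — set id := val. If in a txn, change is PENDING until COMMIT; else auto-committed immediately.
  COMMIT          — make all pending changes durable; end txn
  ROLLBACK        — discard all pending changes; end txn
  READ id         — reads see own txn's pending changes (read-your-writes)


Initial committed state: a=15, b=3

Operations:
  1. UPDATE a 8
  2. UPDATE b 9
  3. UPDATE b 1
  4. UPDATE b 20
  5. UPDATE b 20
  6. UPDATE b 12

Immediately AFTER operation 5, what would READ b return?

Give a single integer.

Answer: 20

Derivation:
Initial committed: {a=15, b=3}
Op 1: UPDATE a=8 (auto-commit; committed a=8)
Op 2: UPDATE b=9 (auto-commit; committed b=9)
Op 3: UPDATE b=1 (auto-commit; committed b=1)
Op 4: UPDATE b=20 (auto-commit; committed b=20)
Op 5: UPDATE b=20 (auto-commit; committed b=20)
After op 5: visible(b) = 20 (pending={}, committed={a=8, b=20})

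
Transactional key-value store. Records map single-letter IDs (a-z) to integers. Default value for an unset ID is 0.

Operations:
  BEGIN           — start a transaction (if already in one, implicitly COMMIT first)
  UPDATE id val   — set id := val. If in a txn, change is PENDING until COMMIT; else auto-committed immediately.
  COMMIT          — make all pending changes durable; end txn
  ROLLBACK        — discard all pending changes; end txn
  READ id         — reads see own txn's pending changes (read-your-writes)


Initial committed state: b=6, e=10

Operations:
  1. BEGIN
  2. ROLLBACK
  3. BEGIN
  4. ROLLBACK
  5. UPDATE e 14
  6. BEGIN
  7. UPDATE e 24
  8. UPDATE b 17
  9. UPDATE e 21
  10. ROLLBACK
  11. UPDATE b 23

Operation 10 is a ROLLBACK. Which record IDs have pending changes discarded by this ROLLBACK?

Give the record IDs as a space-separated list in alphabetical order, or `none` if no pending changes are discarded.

Answer: b e

Derivation:
Initial committed: {b=6, e=10}
Op 1: BEGIN: in_txn=True, pending={}
Op 2: ROLLBACK: discarded pending []; in_txn=False
Op 3: BEGIN: in_txn=True, pending={}
Op 4: ROLLBACK: discarded pending []; in_txn=False
Op 5: UPDATE e=14 (auto-commit; committed e=14)
Op 6: BEGIN: in_txn=True, pending={}
Op 7: UPDATE e=24 (pending; pending now {e=24})
Op 8: UPDATE b=17 (pending; pending now {b=17, e=24})
Op 9: UPDATE e=21 (pending; pending now {b=17, e=21})
Op 10: ROLLBACK: discarded pending ['b', 'e']; in_txn=False
Op 11: UPDATE b=23 (auto-commit; committed b=23)
ROLLBACK at op 10 discards: ['b', 'e']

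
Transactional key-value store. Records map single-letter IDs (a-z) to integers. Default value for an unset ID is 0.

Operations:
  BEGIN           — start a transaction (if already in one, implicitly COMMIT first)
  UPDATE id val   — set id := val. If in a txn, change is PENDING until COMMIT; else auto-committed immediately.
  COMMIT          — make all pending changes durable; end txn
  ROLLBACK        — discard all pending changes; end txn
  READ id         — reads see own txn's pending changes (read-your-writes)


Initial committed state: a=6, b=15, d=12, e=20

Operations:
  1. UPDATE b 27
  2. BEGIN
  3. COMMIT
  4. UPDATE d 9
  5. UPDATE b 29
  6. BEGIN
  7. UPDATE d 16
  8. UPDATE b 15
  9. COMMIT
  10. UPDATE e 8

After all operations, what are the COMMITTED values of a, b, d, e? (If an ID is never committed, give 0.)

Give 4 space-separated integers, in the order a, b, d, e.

Initial committed: {a=6, b=15, d=12, e=20}
Op 1: UPDATE b=27 (auto-commit; committed b=27)
Op 2: BEGIN: in_txn=True, pending={}
Op 3: COMMIT: merged [] into committed; committed now {a=6, b=27, d=12, e=20}
Op 4: UPDATE d=9 (auto-commit; committed d=9)
Op 5: UPDATE b=29 (auto-commit; committed b=29)
Op 6: BEGIN: in_txn=True, pending={}
Op 7: UPDATE d=16 (pending; pending now {d=16})
Op 8: UPDATE b=15 (pending; pending now {b=15, d=16})
Op 9: COMMIT: merged ['b', 'd'] into committed; committed now {a=6, b=15, d=16, e=20}
Op 10: UPDATE e=8 (auto-commit; committed e=8)
Final committed: {a=6, b=15, d=16, e=8}

Answer: 6 15 16 8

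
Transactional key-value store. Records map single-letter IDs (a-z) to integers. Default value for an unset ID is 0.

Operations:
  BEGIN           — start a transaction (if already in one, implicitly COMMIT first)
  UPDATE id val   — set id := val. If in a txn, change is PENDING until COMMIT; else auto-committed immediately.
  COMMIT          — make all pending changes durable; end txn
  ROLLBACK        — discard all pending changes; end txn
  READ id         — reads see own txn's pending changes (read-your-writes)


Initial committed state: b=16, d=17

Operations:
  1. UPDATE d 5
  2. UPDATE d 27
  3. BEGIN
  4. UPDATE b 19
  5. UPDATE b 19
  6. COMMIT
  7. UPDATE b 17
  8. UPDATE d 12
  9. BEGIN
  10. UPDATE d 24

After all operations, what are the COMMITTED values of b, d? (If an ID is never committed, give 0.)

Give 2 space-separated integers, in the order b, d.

Initial committed: {b=16, d=17}
Op 1: UPDATE d=5 (auto-commit; committed d=5)
Op 2: UPDATE d=27 (auto-commit; committed d=27)
Op 3: BEGIN: in_txn=True, pending={}
Op 4: UPDATE b=19 (pending; pending now {b=19})
Op 5: UPDATE b=19 (pending; pending now {b=19})
Op 6: COMMIT: merged ['b'] into committed; committed now {b=19, d=27}
Op 7: UPDATE b=17 (auto-commit; committed b=17)
Op 8: UPDATE d=12 (auto-commit; committed d=12)
Op 9: BEGIN: in_txn=True, pending={}
Op 10: UPDATE d=24 (pending; pending now {d=24})
Final committed: {b=17, d=12}

Answer: 17 12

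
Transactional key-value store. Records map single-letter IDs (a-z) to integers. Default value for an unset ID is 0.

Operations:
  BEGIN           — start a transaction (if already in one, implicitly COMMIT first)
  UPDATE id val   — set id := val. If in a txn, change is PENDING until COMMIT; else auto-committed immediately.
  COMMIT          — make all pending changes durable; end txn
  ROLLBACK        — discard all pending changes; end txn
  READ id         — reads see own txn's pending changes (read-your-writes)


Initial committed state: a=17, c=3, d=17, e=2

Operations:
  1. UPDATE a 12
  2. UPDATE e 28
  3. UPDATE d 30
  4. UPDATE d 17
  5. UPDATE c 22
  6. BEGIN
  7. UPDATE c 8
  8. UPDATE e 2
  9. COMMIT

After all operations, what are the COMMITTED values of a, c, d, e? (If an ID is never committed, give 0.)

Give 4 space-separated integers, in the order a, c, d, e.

Answer: 12 8 17 2

Derivation:
Initial committed: {a=17, c=3, d=17, e=2}
Op 1: UPDATE a=12 (auto-commit; committed a=12)
Op 2: UPDATE e=28 (auto-commit; committed e=28)
Op 3: UPDATE d=30 (auto-commit; committed d=30)
Op 4: UPDATE d=17 (auto-commit; committed d=17)
Op 5: UPDATE c=22 (auto-commit; committed c=22)
Op 6: BEGIN: in_txn=True, pending={}
Op 7: UPDATE c=8 (pending; pending now {c=8})
Op 8: UPDATE e=2 (pending; pending now {c=8, e=2})
Op 9: COMMIT: merged ['c', 'e'] into committed; committed now {a=12, c=8, d=17, e=2}
Final committed: {a=12, c=8, d=17, e=2}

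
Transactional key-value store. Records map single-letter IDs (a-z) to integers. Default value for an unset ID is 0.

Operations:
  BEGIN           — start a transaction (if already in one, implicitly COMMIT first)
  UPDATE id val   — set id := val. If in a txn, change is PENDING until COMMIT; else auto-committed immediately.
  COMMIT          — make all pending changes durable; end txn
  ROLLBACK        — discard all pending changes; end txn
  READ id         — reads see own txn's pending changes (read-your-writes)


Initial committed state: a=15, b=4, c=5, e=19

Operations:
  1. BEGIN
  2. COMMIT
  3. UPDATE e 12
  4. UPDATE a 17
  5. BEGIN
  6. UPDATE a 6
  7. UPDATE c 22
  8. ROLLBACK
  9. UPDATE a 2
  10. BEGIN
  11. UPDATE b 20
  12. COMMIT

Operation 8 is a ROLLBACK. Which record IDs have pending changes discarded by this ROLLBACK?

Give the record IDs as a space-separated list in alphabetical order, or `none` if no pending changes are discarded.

Answer: a c

Derivation:
Initial committed: {a=15, b=4, c=5, e=19}
Op 1: BEGIN: in_txn=True, pending={}
Op 2: COMMIT: merged [] into committed; committed now {a=15, b=4, c=5, e=19}
Op 3: UPDATE e=12 (auto-commit; committed e=12)
Op 4: UPDATE a=17 (auto-commit; committed a=17)
Op 5: BEGIN: in_txn=True, pending={}
Op 6: UPDATE a=6 (pending; pending now {a=6})
Op 7: UPDATE c=22 (pending; pending now {a=6, c=22})
Op 8: ROLLBACK: discarded pending ['a', 'c']; in_txn=False
Op 9: UPDATE a=2 (auto-commit; committed a=2)
Op 10: BEGIN: in_txn=True, pending={}
Op 11: UPDATE b=20 (pending; pending now {b=20})
Op 12: COMMIT: merged ['b'] into committed; committed now {a=2, b=20, c=5, e=12}
ROLLBACK at op 8 discards: ['a', 'c']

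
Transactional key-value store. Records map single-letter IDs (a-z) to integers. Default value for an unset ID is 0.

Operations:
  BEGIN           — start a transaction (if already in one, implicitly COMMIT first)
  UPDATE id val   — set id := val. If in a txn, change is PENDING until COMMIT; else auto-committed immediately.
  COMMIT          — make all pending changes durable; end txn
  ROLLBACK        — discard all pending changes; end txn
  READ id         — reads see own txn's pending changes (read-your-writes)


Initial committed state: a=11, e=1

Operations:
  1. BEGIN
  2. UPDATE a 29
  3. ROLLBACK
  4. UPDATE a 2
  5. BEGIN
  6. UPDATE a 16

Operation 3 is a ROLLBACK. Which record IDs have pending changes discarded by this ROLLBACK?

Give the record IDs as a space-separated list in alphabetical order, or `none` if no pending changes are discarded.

Answer: a

Derivation:
Initial committed: {a=11, e=1}
Op 1: BEGIN: in_txn=True, pending={}
Op 2: UPDATE a=29 (pending; pending now {a=29})
Op 3: ROLLBACK: discarded pending ['a']; in_txn=False
Op 4: UPDATE a=2 (auto-commit; committed a=2)
Op 5: BEGIN: in_txn=True, pending={}
Op 6: UPDATE a=16 (pending; pending now {a=16})
ROLLBACK at op 3 discards: ['a']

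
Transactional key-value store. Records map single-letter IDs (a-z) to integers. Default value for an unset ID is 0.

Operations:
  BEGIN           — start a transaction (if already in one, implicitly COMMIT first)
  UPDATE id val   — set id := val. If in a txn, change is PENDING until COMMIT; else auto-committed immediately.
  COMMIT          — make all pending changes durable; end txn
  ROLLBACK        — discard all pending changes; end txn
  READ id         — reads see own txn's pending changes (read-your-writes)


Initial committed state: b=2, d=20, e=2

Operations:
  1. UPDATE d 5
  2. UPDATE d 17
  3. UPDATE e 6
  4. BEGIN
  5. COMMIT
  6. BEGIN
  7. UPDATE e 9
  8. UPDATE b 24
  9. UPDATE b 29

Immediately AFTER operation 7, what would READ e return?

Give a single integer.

Answer: 9

Derivation:
Initial committed: {b=2, d=20, e=2}
Op 1: UPDATE d=5 (auto-commit; committed d=5)
Op 2: UPDATE d=17 (auto-commit; committed d=17)
Op 3: UPDATE e=6 (auto-commit; committed e=6)
Op 4: BEGIN: in_txn=True, pending={}
Op 5: COMMIT: merged [] into committed; committed now {b=2, d=17, e=6}
Op 6: BEGIN: in_txn=True, pending={}
Op 7: UPDATE e=9 (pending; pending now {e=9})
After op 7: visible(e) = 9 (pending={e=9}, committed={b=2, d=17, e=6})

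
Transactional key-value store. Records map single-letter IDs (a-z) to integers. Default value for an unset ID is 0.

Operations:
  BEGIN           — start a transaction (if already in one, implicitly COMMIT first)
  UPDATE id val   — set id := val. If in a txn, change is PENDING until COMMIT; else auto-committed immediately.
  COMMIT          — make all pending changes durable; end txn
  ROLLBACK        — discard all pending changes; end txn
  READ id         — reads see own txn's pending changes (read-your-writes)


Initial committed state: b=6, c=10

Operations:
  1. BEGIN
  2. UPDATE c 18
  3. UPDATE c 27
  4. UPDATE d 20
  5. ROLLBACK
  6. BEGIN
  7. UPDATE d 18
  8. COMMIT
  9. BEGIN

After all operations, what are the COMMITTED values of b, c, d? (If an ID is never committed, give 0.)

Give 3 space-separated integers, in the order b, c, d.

Initial committed: {b=6, c=10}
Op 1: BEGIN: in_txn=True, pending={}
Op 2: UPDATE c=18 (pending; pending now {c=18})
Op 3: UPDATE c=27 (pending; pending now {c=27})
Op 4: UPDATE d=20 (pending; pending now {c=27, d=20})
Op 5: ROLLBACK: discarded pending ['c', 'd']; in_txn=False
Op 6: BEGIN: in_txn=True, pending={}
Op 7: UPDATE d=18 (pending; pending now {d=18})
Op 8: COMMIT: merged ['d'] into committed; committed now {b=6, c=10, d=18}
Op 9: BEGIN: in_txn=True, pending={}
Final committed: {b=6, c=10, d=18}

Answer: 6 10 18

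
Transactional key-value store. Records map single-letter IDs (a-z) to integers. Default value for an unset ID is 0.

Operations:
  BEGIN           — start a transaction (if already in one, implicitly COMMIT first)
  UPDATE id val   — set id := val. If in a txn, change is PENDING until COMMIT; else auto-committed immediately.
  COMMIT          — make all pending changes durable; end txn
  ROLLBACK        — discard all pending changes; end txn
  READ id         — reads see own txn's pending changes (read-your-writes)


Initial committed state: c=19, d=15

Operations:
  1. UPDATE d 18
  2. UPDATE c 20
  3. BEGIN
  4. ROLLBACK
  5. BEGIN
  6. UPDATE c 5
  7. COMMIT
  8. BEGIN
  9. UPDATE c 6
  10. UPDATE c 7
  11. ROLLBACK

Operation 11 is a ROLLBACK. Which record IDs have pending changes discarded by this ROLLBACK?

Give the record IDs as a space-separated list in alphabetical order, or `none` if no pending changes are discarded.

Answer: c

Derivation:
Initial committed: {c=19, d=15}
Op 1: UPDATE d=18 (auto-commit; committed d=18)
Op 2: UPDATE c=20 (auto-commit; committed c=20)
Op 3: BEGIN: in_txn=True, pending={}
Op 4: ROLLBACK: discarded pending []; in_txn=False
Op 5: BEGIN: in_txn=True, pending={}
Op 6: UPDATE c=5 (pending; pending now {c=5})
Op 7: COMMIT: merged ['c'] into committed; committed now {c=5, d=18}
Op 8: BEGIN: in_txn=True, pending={}
Op 9: UPDATE c=6 (pending; pending now {c=6})
Op 10: UPDATE c=7 (pending; pending now {c=7})
Op 11: ROLLBACK: discarded pending ['c']; in_txn=False
ROLLBACK at op 11 discards: ['c']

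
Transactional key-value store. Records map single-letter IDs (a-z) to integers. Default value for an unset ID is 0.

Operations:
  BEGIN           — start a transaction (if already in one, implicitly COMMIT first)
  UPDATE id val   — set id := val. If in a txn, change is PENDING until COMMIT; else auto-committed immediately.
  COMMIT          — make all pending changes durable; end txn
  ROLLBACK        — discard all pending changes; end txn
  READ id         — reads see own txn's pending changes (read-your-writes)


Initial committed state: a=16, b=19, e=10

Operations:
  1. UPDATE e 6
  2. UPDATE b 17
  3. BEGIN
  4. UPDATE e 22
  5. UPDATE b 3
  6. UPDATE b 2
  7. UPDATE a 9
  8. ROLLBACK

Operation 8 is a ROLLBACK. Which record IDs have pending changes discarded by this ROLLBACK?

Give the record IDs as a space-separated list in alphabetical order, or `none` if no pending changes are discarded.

Initial committed: {a=16, b=19, e=10}
Op 1: UPDATE e=6 (auto-commit; committed e=6)
Op 2: UPDATE b=17 (auto-commit; committed b=17)
Op 3: BEGIN: in_txn=True, pending={}
Op 4: UPDATE e=22 (pending; pending now {e=22})
Op 5: UPDATE b=3 (pending; pending now {b=3, e=22})
Op 6: UPDATE b=2 (pending; pending now {b=2, e=22})
Op 7: UPDATE a=9 (pending; pending now {a=9, b=2, e=22})
Op 8: ROLLBACK: discarded pending ['a', 'b', 'e']; in_txn=False
ROLLBACK at op 8 discards: ['a', 'b', 'e']

Answer: a b e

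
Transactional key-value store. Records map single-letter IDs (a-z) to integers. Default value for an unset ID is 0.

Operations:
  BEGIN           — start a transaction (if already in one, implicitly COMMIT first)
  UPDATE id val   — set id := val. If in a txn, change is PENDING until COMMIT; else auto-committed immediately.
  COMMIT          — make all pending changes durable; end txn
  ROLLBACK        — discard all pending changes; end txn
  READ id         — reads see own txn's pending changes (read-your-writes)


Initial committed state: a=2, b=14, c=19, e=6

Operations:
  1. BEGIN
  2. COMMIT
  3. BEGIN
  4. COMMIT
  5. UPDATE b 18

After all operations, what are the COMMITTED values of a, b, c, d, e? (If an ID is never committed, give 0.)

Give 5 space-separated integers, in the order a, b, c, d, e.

Initial committed: {a=2, b=14, c=19, e=6}
Op 1: BEGIN: in_txn=True, pending={}
Op 2: COMMIT: merged [] into committed; committed now {a=2, b=14, c=19, e=6}
Op 3: BEGIN: in_txn=True, pending={}
Op 4: COMMIT: merged [] into committed; committed now {a=2, b=14, c=19, e=6}
Op 5: UPDATE b=18 (auto-commit; committed b=18)
Final committed: {a=2, b=18, c=19, e=6}

Answer: 2 18 19 0 6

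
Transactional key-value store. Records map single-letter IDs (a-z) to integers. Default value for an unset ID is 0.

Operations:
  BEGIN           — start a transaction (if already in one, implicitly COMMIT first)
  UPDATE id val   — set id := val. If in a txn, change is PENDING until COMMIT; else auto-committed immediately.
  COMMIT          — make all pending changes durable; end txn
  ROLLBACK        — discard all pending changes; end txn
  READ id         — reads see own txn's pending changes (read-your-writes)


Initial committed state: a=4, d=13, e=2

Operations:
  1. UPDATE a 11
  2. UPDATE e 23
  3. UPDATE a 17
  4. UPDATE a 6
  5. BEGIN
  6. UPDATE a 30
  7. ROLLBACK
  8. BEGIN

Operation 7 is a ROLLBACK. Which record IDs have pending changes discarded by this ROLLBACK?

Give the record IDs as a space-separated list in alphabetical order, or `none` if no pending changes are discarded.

Initial committed: {a=4, d=13, e=2}
Op 1: UPDATE a=11 (auto-commit; committed a=11)
Op 2: UPDATE e=23 (auto-commit; committed e=23)
Op 3: UPDATE a=17 (auto-commit; committed a=17)
Op 4: UPDATE a=6 (auto-commit; committed a=6)
Op 5: BEGIN: in_txn=True, pending={}
Op 6: UPDATE a=30 (pending; pending now {a=30})
Op 7: ROLLBACK: discarded pending ['a']; in_txn=False
Op 8: BEGIN: in_txn=True, pending={}
ROLLBACK at op 7 discards: ['a']

Answer: a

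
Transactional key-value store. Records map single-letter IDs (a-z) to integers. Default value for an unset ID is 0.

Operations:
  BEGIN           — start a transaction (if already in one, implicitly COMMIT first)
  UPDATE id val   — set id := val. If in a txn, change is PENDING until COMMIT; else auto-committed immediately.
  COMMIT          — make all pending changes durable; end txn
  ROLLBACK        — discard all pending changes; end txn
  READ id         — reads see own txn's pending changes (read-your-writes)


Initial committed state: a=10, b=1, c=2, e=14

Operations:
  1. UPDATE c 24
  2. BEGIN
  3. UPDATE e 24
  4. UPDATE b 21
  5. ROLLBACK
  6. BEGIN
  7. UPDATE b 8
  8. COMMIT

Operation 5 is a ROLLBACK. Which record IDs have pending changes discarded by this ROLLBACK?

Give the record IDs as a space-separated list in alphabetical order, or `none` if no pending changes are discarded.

Answer: b e

Derivation:
Initial committed: {a=10, b=1, c=2, e=14}
Op 1: UPDATE c=24 (auto-commit; committed c=24)
Op 2: BEGIN: in_txn=True, pending={}
Op 3: UPDATE e=24 (pending; pending now {e=24})
Op 4: UPDATE b=21 (pending; pending now {b=21, e=24})
Op 5: ROLLBACK: discarded pending ['b', 'e']; in_txn=False
Op 6: BEGIN: in_txn=True, pending={}
Op 7: UPDATE b=8 (pending; pending now {b=8})
Op 8: COMMIT: merged ['b'] into committed; committed now {a=10, b=8, c=24, e=14}
ROLLBACK at op 5 discards: ['b', 'e']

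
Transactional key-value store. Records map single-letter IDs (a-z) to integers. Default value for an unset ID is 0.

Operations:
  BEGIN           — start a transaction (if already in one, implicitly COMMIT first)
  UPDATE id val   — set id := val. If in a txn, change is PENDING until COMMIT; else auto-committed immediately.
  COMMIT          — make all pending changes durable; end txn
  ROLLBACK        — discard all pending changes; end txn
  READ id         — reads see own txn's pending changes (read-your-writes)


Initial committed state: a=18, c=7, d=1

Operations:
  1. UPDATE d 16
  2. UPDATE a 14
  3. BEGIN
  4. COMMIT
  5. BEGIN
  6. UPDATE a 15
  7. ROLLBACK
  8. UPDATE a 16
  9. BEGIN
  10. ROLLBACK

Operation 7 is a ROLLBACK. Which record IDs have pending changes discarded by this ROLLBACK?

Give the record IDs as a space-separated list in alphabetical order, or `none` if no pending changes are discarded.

Answer: a

Derivation:
Initial committed: {a=18, c=7, d=1}
Op 1: UPDATE d=16 (auto-commit; committed d=16)
Op 2: UPDATE a=14 (auto-commit; committed a=14)
Op 3: BEGIN: in_txn=True, pending={}
Op 4: COMMIT: merged [] into committed; committed now {a=14, c=7, d=16}
Op 5: BEGIN: in_txn=True, pending={}
Op 6: UPDATE a=15 (pending; pending now {a=15})
Op 7: ROLLBACK: discarded pending ['a']; in_txn=False
Op 8: UPDATE a=16 (auto-commit; committed a=16)
Op 9: BEGIN: in_txn=True, pending={}
Op 10: ROLLBACK: discarded pending []; in_txn=False
ROLLBACK at op 7 discards: ['a']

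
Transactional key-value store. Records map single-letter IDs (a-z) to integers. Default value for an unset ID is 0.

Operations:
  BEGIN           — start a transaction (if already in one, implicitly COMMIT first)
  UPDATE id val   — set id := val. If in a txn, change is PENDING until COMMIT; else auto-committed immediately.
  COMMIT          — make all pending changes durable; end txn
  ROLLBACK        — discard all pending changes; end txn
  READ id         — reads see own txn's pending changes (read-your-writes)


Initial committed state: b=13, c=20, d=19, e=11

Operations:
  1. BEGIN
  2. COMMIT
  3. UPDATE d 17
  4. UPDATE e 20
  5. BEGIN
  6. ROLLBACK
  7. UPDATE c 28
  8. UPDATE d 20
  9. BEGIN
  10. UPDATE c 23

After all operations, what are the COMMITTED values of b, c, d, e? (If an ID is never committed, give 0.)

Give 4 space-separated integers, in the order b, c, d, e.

Initial committed: {b=13, c=20, d=19, e=11}
Op 1: BEGIN: in_txn=True, pending={}
Op 2: COMMIT: merged [] into committed; committed now {b=13, c=20, d=19, e=11}
Op 3: UPDATE d=17 (auto-commit; committed d=17)
Op 4: UPDATE e=20 (auto-commit; committed e=20)
Op 5: BEGIN: in_txn=True, pending={}
Op 6: ROLLBACK: discarded pending []; in_txn=False
Op 7: UPDATE c=28 (auto-commit; committed c=28)
Op 8: UPDATE d=20 (auto-commit; committed d=20)
Op 9: BEGIN: in_txn=True, pending={}
Op 10: UPDATE c=23 (pending; pending now {c=23})
Final committed: {b=13, c=28, d=20, e=20}

Answer: 13 28 20 20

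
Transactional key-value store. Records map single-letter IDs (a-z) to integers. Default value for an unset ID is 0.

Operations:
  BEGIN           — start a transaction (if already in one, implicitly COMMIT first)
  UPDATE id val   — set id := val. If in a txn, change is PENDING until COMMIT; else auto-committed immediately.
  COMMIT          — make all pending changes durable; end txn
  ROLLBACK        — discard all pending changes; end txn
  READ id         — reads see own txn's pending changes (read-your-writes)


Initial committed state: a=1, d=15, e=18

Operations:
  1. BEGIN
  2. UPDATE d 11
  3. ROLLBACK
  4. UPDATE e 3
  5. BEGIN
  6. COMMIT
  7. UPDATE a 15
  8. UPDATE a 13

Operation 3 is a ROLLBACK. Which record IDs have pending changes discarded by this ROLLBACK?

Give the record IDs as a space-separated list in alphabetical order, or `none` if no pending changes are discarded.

Initial committed: {a=1, d=15, e=18}
Op 1: BEGIN: in_txn=True, pending={}
Op 2: UPDATE d=11 (pending; pending now {d=11})
Op 3: ROLLBACK: discarded pending ['d']; in_txn=False
Op 4: UPDATE e=3 (auto-commit; committed e=3)
Op 5: BEGIN: in_txn=True, pending={}
Op 6: COMMIT: merged [] into committed; committed now {a=1, d=15, e=3}
Op 7: UPDATE a=15 (auto-commit; committed a=15)
Op 8: UPDATE a=13 (auto-commit; committed a=13)
ROLLBACK at op 3 discards: ['d']

Answer: d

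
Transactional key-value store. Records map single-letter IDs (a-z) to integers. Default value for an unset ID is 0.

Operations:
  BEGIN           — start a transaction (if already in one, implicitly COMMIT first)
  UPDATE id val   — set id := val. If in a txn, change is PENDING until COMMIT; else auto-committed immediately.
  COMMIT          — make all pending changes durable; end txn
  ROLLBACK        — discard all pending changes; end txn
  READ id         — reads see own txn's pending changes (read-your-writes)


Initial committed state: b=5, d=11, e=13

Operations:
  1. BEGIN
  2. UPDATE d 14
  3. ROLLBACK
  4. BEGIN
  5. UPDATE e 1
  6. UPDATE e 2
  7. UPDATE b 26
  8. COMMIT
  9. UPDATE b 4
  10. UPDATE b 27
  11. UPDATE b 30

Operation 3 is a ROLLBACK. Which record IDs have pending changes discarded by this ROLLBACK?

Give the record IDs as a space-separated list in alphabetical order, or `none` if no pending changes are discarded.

Answer: d

Derivation:
Initial committed: {b=5, d=11, e=13}
Op 1: BEGIN: in_txn=True, pending={}
Op 2: UPDATE d=14 (pending; pending now {d=14})
Op 3: ROLLBACK: discarded pending ['d']; in_txn=False
Op 4: BEGIN: in_txn=True, pending={}
Op 5: UPDATE e=1 (pending; pending now {e=1})
Op 6: UPDATE e=2 (pending; pending now {e=2})
Op 7: UPDATE b=26 (pending; pending now {b=26, e=2})
Op 8: COMMIT: merged ['b', 'e'] into committed; committed now {b=26, d=11, e=2}
Op 9: UPDATE b=4 (auto-commit; committed b=4)
Op 10: UPDATE b=27 (auto-commit; committed b=27)
Op 11: UPDATE b=30 (auto-commit; committed b=30)
ROLLBACK at op 3 discards: ['d']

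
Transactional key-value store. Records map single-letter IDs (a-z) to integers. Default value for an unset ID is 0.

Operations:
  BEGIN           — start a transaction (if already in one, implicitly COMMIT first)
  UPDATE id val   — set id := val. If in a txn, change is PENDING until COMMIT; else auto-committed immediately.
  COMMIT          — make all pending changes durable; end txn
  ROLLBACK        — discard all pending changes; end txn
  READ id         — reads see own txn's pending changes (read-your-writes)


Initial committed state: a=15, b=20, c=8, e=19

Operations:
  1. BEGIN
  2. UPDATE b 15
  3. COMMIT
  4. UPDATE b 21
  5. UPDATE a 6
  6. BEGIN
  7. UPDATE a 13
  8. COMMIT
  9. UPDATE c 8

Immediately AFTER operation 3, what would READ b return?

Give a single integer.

Answer: 15

Derivation:
Initial committed: {a=15, b=20, c=8, e=19}
Op 1: BEGIN: in_txn=True, pending={}
Op 2: UPDATE b=15 (pending; pending now {b=15})
Op 3: COMMIT: merged ['b'] into committed; committed now {a=15, b=15, c=8, e=19}
After op 3: visible(b) = 15 (pending={}, committed={a=15, b=15, c=8, e=19})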